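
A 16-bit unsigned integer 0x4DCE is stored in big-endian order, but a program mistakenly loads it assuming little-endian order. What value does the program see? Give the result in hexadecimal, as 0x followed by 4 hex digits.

Stored big-endian, the bytes at ascending addresses are 4D CE.
Read back as little-endian, the first byte is least significant, giving 0xCE4D.

0xCE4D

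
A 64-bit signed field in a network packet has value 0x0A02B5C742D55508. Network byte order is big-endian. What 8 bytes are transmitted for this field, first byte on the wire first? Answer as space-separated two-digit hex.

0A 02 B5 C7 42 D5 55 08

Split into bytes (most-significant first): 0A 02 B5 C7 42 D5 55 08.
Big-endian stores the most-significant byte at the lowest address.
So the memory order matches the most-significant-first order: 0A 02 B5 C7 42 D5 55 08.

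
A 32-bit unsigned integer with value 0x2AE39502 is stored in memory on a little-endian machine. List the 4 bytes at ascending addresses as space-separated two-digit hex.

02 95 E3 2A

Split into bytes (most-significant first): 2A E3 95 02.
Little-endian: lowest address holds the least-significant byte.
So at ascending addresses the bytes are 02 95 E3 2A.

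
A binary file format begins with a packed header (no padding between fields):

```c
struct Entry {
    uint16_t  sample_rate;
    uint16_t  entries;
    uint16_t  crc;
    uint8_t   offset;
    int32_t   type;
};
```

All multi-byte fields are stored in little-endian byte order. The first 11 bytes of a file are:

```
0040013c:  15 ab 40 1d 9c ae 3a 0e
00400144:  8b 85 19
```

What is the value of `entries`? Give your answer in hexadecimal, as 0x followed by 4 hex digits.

0x1D40

`entries` follows `sample_rate` (2 bytes), so it starts at byte offset 2 and occupies 2 bytes.
Bytes at offsets 2..3: 40 1D.
In little-endian order the low byte comes first in memory.
Reassemble most-significant byte first: 1D 40 → 0x1D40.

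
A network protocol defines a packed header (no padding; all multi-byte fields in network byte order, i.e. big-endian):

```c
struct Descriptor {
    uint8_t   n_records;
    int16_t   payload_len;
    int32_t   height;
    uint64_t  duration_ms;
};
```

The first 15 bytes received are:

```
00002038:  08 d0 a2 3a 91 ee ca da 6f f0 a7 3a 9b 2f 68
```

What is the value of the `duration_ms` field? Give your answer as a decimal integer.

15740063823716626280

`duration_ms` follows `n_records` (1 B), `payload_len` (2 B), `height` (4 B), so it starts at offset 1 + 2 + 4 = 7 and occupies 8 bytes.
Bytes at offsets 7..14: DA 6F F0 A7 3A 9B 2F 68.
In big-endian order the high byte comes first in memory.
The bytes are already most-significant first: 0xDA6FF0A73A9B2F68.
0xDA6FF0A73A9B2F68 = 15740063823716626280.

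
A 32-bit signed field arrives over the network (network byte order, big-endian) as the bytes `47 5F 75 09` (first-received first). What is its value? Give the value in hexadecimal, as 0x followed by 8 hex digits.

0x475F7509

In big-endian order the high byte comes first in memory.
The bytes are already most-significant first: 0x475F7509.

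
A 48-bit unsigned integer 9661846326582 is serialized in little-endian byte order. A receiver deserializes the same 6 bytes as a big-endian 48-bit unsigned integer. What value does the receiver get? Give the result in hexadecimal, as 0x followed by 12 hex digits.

9661846326582 in 48-bit hexadecimal is 0x08C992EB0D36.
Stored little-endian, the bytes at ascending addresses are 36 0D EB 92 C9 08.
Read back as big-endian, the last byte is least significant, giving 0x360DEB92C908.

0x360DEB92C908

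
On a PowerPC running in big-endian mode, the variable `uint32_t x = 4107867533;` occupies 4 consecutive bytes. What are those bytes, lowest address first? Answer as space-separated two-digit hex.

F4 D9 15 8D

4107867533 in hexadecimal, padded to 32 bits, is 0xF4D9158D.
Split into bytes (most-significant first): F4 D9 15 8D.
Big-endian: lowest address holds the most-significant byte.
So the memory order matches the most-significant-first order: F4 D9 15 8D.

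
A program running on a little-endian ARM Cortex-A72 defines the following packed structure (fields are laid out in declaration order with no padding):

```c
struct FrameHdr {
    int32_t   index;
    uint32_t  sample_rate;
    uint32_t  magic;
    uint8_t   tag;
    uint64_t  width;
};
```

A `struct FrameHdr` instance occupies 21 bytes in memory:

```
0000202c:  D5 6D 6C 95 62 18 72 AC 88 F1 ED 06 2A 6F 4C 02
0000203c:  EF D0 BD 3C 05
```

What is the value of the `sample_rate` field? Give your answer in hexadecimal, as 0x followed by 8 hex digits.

`sample_rate` follows `index` (4 bytes), so it starts at byte offset 4 and occupies 4 bytes.
Bytes at offsets 4..7: 62 18 72 AC.
Little-endian stores the least-significant byte at the lowest address.
Reassemble most-significant byte first: AC 72 18 62 → 0xAC721862.

0xAC721862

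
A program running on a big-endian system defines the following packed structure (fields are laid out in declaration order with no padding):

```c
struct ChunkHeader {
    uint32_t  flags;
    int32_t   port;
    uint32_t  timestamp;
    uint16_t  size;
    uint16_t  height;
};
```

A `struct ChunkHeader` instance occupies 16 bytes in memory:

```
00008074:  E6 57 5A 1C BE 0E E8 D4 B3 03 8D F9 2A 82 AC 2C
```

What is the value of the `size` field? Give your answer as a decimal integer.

10882

`size` follows `flags` (4 B), `port` (4 B), `timestamp` (4 B), so it starts at offset 4 + 4 + 4 = 12 and occupies 2 bytes.
Bytes at offsets 12..13: 2A 82.
In big-endian order the high byte comes first in memory.
The bytes are already most-significant first: 0x2A82.
0x2A82 = 10882.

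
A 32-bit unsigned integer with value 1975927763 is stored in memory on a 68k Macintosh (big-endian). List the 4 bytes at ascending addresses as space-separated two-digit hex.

75 C6 43 D3

1975927763 in hexadecimal, padded to 32 bits, is 0x75C643D3.
Split into bytes (most-significant first): 75 C6 43 D3.
In big-endian order the high byte comes first in memory.
So the memory order matches the most-significant-first order: 75 C6 43 D3.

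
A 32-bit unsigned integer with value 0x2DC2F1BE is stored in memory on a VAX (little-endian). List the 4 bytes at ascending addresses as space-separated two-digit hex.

BE F1 C2 2D

Split into bytes (most-significant first): 2D C2 F1 BE.
Little-endian: lowest address holds the least-significant byte.
So at ascending addresses the bytes are BE F1 C2 2D.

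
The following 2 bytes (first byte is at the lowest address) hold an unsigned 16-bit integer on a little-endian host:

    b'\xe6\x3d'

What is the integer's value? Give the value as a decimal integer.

In little-endian order the low byte comes first in memory.
Reassemble most-significant byte first: 3D E6 → 0x3DE6.
0x3DE6 = 15846.

15846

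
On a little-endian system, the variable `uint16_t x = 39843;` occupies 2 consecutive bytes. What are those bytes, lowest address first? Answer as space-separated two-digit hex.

39843 in hexadecimal, padded to 16 bits, is 0x9BA3.
Split into bytes (most-significant first): 9B A3.
Little-endian stores the least-significant byte at the lowest address.
So at ascending addresses the bytes are A3 9B.

A3 9B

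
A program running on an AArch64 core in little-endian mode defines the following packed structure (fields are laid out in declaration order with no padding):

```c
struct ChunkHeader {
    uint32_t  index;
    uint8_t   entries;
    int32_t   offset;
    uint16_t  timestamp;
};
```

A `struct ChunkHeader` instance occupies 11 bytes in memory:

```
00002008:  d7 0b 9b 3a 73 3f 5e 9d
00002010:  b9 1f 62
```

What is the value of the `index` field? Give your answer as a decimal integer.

`index` is the first field, at byte offset 0, occupying 4 bytes.
Bytes at offsets 0..3: D7 0B 9B 3A.
Little-endian stores the least-significant byte at the lowest address.
Reassemble most-significant byte first: 3A 9B 0B D7 → 0x3A9B0BD7.
0x3A9B0BD7 = 983239639.

983239639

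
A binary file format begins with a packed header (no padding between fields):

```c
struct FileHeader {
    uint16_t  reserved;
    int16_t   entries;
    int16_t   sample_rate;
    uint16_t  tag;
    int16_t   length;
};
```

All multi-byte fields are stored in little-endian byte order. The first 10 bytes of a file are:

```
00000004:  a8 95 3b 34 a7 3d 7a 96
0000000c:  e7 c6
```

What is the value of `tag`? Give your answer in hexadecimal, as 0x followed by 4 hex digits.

0x967A

`tag` follows `reserved` (2 B), `entries` (2 B), `sample_rate` (2 B), so it starts at offset 2 + 2 + 2 = 6 and occupies 2 bytes.
Bytes at offsets 6..7: 7A 96.
Little-endian stores the least-significant byte at the lowest address.
Reassemble most-significant byte first: 96 7A → 0x967A.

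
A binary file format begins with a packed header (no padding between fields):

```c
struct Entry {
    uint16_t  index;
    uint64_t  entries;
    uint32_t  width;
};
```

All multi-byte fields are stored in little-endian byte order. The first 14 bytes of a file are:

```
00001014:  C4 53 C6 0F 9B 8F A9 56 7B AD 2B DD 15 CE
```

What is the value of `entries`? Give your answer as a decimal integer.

12500680476955709382

`entries` follows `index` (2 bytes), so it starts at byte offset 2 and occupies 8 bytes.
Bytes at offsets 2..9: C6 0F 9B 8F A9 56 7B AD.
Little-endian stores the least-significant byte at the lowest address.
Reassemble most-significant byte first: AD 7B 56 A9 8F 9B 0F C6 → 0xAD7B56A98F9B0FC6.
0xAD7B56A98F9B0FC6 = 12500680476955709382.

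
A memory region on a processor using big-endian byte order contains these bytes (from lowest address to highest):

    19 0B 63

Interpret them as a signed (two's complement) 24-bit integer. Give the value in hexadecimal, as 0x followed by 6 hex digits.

0x190B63

Big-endian stores the most-significant byte at the lowest address.
The bytes are already most-significant first: 0x190B63.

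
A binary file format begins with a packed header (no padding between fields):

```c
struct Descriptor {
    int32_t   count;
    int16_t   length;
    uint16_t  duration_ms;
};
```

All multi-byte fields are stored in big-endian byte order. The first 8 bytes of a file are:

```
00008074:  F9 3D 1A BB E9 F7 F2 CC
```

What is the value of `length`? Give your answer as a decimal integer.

`length` follows `count` (4 bytes), so it starts at byte offset 4 and occupies 2 bytes.
Bytes at offsets 4..5: E9 F7.
Big-endian stores the most-significant byte at the lowest address.
The bytes are already most-significant first: 0xE9F7.
Top bit is set, so as a signed 16-bit value this is 0xE9F7 − 2^16 = -5641.

-5641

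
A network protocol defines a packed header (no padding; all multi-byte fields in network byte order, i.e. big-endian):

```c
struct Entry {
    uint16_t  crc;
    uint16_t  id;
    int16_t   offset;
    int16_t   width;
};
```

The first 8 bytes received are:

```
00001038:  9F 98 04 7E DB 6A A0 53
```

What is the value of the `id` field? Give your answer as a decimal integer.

`id` follows `crc` (2 bytes), so it starts at byte offset 2 and occupies 2 bytes.
Bytes at offsets 2..3: 04 7E.
Big-endian: lowest address holds the most-significant byte.
The bytes are already most-significant first: 0x047E.
0x047E = 1150.

1150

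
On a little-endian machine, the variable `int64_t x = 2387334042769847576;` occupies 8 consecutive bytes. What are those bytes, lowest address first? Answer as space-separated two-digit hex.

18 75 7E CB A9 83 21 21

2387334042769847576 in hexadecimal, padded to 64 bits, is 0x212183A9CB7E7518.
Split into bytes (most-significant first): 21 21 83 A9 CB 7E 75 18.
Little-endian: lowest address holds the least-significant byte.
So at ascending addresses the bytes are 18 75 7E CB A9 83 21 21.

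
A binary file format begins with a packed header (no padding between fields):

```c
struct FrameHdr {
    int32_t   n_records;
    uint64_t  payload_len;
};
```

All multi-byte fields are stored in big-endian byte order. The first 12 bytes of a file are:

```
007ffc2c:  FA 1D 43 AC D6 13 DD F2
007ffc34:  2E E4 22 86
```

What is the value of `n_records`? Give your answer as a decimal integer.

-98745428

`n_records` is the first field, at byte offset 0, occupying 4 bytes.
Bytes at offsets 0..3: FA 1D 43 AC.
Big-endian: lowest address holds the most-significant byte.
The bytes are already most-significant first: 0xFA1D43AC.
Top bit is set, so as a signed 32-bit value this is 0xFA1D43AC − 2^32 = -98745428.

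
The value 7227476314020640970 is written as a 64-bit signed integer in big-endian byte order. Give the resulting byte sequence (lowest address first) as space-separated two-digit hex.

64 4D 27 6A 2F BF F8 CA

7227476314020640970 in hexadecimal, padded to 64 bits, is 0x644D276A2FBFF8CA.
Split into bytes (most-significant first): 64 4D 27 6A 2F BF F8 CA.
Big-endian: lowest address holds the most-significant byte.
So the memory order matches the most-significant-first order: 64 4D 27 6A 2F BF F8 CA.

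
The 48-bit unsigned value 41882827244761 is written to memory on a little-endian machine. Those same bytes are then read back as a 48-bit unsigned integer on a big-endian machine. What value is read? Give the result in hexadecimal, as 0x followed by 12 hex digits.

0xD9440A9B1726

41882827244761 in 48-bit hexadecimal is 0x26179B0A44D9.
Stored little-endian, the bytes at ascending addresses are D9 44 0A 9B 17 26.
Read back as big-endian, the last byte is least significant, giving 0xD9440A9B1726.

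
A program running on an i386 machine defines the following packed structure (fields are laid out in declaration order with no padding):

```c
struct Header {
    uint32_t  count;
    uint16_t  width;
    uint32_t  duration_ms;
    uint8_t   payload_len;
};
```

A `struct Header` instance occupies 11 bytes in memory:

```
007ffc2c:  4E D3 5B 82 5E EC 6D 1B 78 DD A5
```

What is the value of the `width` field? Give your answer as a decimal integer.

60510

`width` follows `count` (4 bytes), so it starts at byte offset 4 and occupies 2 bytes.
Bytes at offsets 4..5: 5E EC.
In little-endian order the low byte comes first in memory.
Reassemble most-significant byte first: EC 5E → 0xEC5E.
0xEC5E = 60510.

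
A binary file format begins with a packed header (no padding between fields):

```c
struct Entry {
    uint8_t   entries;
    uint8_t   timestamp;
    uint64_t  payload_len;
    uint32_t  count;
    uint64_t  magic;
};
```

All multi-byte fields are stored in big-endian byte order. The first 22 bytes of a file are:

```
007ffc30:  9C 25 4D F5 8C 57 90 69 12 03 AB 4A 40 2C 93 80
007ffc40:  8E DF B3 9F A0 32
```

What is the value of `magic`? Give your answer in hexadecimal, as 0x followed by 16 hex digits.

0x93808EDFB39FA032

`magic` follows `entries` (1 B), `timestamp` (1 B), `payload_len` (8 B), `count` (4 B), so it starts at offset 1 + 1 + 8 + 4 = 14 and occupies 8 bytes.
Bytes at offsets 14..21: 93 80 8E DF B3 9F A0 32.
In big-endian order the high byte comes first in memory.
The bytes are already most-significant first: 0x93808EDFB39FA032.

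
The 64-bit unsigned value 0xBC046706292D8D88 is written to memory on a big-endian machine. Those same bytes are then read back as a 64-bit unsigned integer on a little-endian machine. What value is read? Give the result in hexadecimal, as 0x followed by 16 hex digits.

0x888D2D29066704BC

Stored big-endian, the bytes at ascending addresses are BC 04 67 06 29 2D 8D 88.
Read back as little-endian, the first byte is least significant, giving 0x888D2D29066704BC.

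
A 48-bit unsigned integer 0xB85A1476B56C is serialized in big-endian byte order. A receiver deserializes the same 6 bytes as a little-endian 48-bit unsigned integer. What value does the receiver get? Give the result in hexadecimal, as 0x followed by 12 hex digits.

0x6CB576145AB8

Stored big-endian, the bytes at ascending addresses are B8 5A 14 76 B5 6C.
Read back as little-endian, the first byte is least significant, giving 0x6CB576145AB8.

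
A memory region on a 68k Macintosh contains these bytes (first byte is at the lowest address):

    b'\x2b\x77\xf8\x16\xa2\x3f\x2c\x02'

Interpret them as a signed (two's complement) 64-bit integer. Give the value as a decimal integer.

Big-endian: lowest address holds the most-significant byte.
The bytes are already most-significant first: 0x2B77F816A23F2C02.
0x2B77F816A23F2C02 = 3132244841954487298.

3132244841954487298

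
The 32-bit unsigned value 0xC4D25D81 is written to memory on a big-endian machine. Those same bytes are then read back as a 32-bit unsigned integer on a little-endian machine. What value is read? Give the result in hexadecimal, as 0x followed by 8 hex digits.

0x815DD2C4

Stored big-endian, the bytes at ascending addresses are C4 D2 5D 81.
Read back as little-endian, the first byte is least significant, giving 0x815DD2C4.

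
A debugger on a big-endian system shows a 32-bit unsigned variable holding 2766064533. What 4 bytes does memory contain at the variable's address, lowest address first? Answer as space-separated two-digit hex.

A4 DE CB 95

2766064533 in hexadecimal, padded to 32 bits, is 0xA4DECB95.
Split into bytes (most-significant first): A4 DE CB 95.
Big-endian: lowest address holds the most-significant byte.
So the memory order matches the most-significant-first order: A4 DE CB 95.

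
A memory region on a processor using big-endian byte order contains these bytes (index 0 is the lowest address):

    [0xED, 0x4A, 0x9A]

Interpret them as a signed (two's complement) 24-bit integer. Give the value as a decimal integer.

Big-endian stores the most-significant byte at the lowest address.
The bytes are already most-significant first: 0xED4A9A.
Top bit is set, so as a signed 24-bit value this is 0xED4A9A − 2^24 = -1226086.

-1226086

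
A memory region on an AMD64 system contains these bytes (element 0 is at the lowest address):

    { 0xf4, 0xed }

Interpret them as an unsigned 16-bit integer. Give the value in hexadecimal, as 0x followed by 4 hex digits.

Little-endian stores the least-significant byte at the lowest address.
Reassemble most-significant byte first: ED F4 → 0xEDF4.

0xEDF4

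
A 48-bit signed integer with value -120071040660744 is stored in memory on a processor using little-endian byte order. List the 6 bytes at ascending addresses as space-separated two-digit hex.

F8 0A 46 C8 CB 92

Two's complement of -120071040660744 in 48 bits: 120071040660744 = 0x6D3437B9F508; invert → 0x92CBC8460AF7; add 1 → 0x92CBC8460AF8.
Split into bytes (most-significant first): 92 CB C8 46 0A F8.
Little-endian: lowest address holds the least-significant byte.
So at ascending addresses the bytes are F8 0A 46 C8 CB 92.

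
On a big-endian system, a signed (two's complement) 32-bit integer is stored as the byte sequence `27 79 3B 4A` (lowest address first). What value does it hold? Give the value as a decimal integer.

Big-endian: lowest address holds the most-significant byte.
The bytes are already most-significant first: 0x27793B4A.
0x27793B4A = 662256458.

662256458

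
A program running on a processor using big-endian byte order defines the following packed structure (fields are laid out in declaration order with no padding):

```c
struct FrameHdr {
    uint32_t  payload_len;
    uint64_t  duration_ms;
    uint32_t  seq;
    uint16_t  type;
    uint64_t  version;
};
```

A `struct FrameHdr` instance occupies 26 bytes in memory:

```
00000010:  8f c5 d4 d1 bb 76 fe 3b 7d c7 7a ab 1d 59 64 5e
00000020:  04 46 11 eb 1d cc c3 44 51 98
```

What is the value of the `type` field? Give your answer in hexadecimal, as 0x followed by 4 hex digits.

0x0446

`type` follows `payload_len` (4 B), `duration_ms` (8 B), `seq` (4 B), so it starts at offset 4 + 8 + 4 = 16 and occupies 2 bytes.
Bytes at offsets 16..17: 04 46.
Big-endian: lowest address holds the most-significant byte.
The bytes are already most-significant first: 0x0446.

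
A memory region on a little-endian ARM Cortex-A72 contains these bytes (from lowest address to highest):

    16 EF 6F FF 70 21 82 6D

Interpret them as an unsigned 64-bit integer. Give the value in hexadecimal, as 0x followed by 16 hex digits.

In little-endian order the low byte comes first in memory.
Reassemble most-significant byte first: 6D 82 21 70 FF 6F EF 16 → 0x6D822170FF6FEF16.

0x6D822170FF6FEF16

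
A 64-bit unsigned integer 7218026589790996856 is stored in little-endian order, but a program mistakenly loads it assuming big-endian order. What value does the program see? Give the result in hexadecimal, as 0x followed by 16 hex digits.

7218026589790996856 in 64-bit hexadecimal is 0x642B94F0CFD10978.
Stored little-endian, the bytes at ascending addresses are 78 09 D1 CF F0 94 2B 64.
Read back as big-endian, the last byte is least significant, giving 0x7809D1CFF0942B64.

0x7809D1CFF0942B64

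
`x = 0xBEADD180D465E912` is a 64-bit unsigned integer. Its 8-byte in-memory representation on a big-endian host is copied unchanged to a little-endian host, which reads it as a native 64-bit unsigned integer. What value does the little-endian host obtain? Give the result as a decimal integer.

1362732325624982974

Stored big-endian, the bytes at ascending addresses are BE AD D1 80 D4 65 E9 12.
Read back as little-endian, the first byte is least significant, giving 0x12E965D480D1ADBE.
0x12E965D480D1ADBE = 1362732325624982974.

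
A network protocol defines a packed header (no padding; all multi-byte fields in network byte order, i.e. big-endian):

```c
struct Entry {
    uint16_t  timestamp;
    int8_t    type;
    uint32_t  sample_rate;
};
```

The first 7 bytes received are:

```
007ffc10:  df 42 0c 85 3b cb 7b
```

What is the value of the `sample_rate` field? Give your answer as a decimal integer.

`sample_rate` follows `timestamp` (2 B), `type` (1 B), so it starts at offset 2 + 1 = 3 and occupies 4 bytes.
Bytes at offsets 3..6: 85 3B CB 7B.
Big-endian stores the most-significant byte at the lowest address.
The bytes are already most-significant first: 0x853BCB7B.
0x853BCB7B = 2235288443.

2235288443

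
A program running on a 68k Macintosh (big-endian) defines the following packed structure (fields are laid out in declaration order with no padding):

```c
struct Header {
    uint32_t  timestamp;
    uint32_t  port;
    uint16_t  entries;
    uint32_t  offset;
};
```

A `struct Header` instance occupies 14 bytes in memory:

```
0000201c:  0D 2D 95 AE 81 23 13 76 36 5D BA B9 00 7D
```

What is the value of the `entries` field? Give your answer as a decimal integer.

13917

`entries` follows `timestamp` (4 B), `port` (4 B), so it starts at offset 4 + 4 = 8 and occupies 2 bytes.
Bytes at offsets 8..9: 36 5D.
Big-endian: lowest address holds the most-significant byte.
The bytes are already most-significant first: 0x365D.
0x365D = 13917.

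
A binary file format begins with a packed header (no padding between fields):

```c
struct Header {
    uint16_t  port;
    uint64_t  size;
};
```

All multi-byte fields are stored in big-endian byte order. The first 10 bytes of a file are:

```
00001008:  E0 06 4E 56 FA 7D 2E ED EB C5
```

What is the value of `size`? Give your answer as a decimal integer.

5644974598520695749

`size` follows `port` (2 bytes), so it starts at byte offset 2 and occupies 8 bytes.
Bytes at offsets 2..9: 4E 56 FA 7D 2E ED EB C5.
Big-endian: lowest address holds the most-significant byte.
The bytes are already most-significant first: 0x4E56FA7D2EEDEBC5.
0x4E56FA7D2EEDEBC5 = 5644974598520695749.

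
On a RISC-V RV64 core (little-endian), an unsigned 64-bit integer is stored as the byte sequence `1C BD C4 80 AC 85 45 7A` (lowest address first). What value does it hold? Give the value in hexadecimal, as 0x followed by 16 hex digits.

0x7A4585AC80C4BD1C

In little-endian order the low byte comes first in memory.
Reassemble most-significant byte first: 7A 45 85 AC 80 C4 BD 1C → 0x7A4585AC80C4BD1C.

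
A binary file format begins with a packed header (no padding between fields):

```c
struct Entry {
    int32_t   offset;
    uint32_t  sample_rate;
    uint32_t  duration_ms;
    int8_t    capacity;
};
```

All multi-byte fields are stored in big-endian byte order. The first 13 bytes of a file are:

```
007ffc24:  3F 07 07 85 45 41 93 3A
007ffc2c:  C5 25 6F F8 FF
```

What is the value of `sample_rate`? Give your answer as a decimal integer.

`sample_rate` follows `offset` (4 bytes), so it starts at byte offset 4 and occupies 4 bytes.
Bytes at offsets 4..7: 45 41 93 3A.
Big-endian: lowest address holds the most-significant byte.
The bytes are already most-significant first: 0x4541933A.
0x4541933A = 1161925434.

1161925434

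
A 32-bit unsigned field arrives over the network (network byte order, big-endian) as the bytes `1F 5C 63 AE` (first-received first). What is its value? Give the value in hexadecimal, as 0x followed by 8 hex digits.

Big-endian stores the most-significant byte at the lowest address.
The bytes are already most-significant first: 0x1F5C63AE.

0x1F5C63AE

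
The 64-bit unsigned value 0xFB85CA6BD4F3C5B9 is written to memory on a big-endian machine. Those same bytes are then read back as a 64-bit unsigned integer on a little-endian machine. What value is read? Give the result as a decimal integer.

13386373561095718395

Stored big-endian, the bytes at ascending addresses are FB 85 CA 6B D4 F3 C5 B9.
Read back as little-endian, the first byte is least significant, giving 0xB9C5F3D46BCA85FB.
0xB9C5F3D46BCA85FB = 13386373561095718395.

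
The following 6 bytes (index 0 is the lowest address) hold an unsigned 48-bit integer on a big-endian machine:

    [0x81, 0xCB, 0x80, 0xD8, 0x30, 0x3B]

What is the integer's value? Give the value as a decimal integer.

Big-endian: lowest address holds the most-significant byte.
The bytes are already most-significant first: 0x81CB80D8303B.
0x81CB80D8303B = 142711039995963.

142711039995963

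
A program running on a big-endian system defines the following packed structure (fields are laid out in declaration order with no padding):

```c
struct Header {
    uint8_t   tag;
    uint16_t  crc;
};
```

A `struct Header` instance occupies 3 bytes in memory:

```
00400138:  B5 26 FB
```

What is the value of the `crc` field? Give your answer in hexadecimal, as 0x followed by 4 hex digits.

`crc` follows `tag` (1 byte), so it starts at byte offset 1 and occupies 2 bytes.
Bytes at offsets 1..2: 26 FB.
Big-endian stores the most-significant byte at the lowest address.
The bytes are already most-significant first: 0x26FB.

0x26FB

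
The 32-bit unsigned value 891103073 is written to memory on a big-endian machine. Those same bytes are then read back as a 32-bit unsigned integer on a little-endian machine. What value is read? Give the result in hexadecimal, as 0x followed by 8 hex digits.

0x61271D35

891103073 in 32-bit hexadecimal is 0x351D2761.
Stored big-endian, the bytes at ascending addresses are 35 1D 27 61.
Read back as little-endian, the first byte is least significant, giving 0x61271D35.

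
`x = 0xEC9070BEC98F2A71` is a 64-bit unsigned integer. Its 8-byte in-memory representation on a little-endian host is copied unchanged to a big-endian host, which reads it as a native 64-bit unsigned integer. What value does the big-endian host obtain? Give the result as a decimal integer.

8154488171953950956

Stored little-endian, the bytes at ascending addresses are 71 2A 8F C9 BE 70 90 EC.
Read back as big-endian, the last byte is least significant, giving 0x712A8FC9BE7090EC.
0x712A8FC9BE7090EC = 8154488171953950956.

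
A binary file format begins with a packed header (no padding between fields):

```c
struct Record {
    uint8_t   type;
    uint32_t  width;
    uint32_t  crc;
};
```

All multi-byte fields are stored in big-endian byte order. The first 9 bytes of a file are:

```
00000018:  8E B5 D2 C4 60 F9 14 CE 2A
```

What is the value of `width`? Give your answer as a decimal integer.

3050488928

`width` follows `type` (1 byte), so it starts at byte offset 1 and occupies 4 bytes.
Bytes at offsets 1..4: B5 D2 C4 60.
In big-endian order the high byte comes first in memory.
The bytes are already most-significant first: 0xB5D2C460.
0xB5D2C460 = 3050488928.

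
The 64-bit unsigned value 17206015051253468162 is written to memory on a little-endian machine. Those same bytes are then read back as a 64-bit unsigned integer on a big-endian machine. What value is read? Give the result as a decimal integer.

201813269894908142

17206015051253468162 in 64-bit hexadecimal is 0xEEC80B8719FCCC02.
Stored little-endian, the bytes at ascending addresses are 02 CC FC 19 87 0B C8 EE.
Read back as big-endian, the last byte is least significant, giving 0x02CCFC19870BC8EE.
0x02CCFC19870BC8EE = 201813269894908142.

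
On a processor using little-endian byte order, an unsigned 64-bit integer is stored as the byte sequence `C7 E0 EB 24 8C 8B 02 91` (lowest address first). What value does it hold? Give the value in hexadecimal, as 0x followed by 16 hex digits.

Little-endian: lowest address holds the least-significant byte.
Reassemble most-significant byte first: 91 02 8B 8C 24 EB E0 C7 → 0x91028B8C24EBE0C7.

0x91028B8C24EBE0C7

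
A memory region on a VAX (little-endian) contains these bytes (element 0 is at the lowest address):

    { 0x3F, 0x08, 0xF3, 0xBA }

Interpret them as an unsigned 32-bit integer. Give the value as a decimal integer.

In little-endian order the low byte comes first in memory.
Reassemble most-significant byte first: BA F3 08 3F → 0xBAF3083F.
0xBAF3083F = 3136489535.

3136489535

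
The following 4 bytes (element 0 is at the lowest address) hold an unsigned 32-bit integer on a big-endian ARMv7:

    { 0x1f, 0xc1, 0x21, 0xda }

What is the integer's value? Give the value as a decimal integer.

532750810

Big-endian stores the most-significant byte at the lowest address.
The bytes are already most-significant first: 0x1FC121DA.
0x1FC121DA = 532750810.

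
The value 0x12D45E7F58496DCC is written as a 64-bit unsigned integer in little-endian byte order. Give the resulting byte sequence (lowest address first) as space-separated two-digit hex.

Split into bytes (most-significant first): 12 D4 5E 7F 58 49 6D CC.
Little-endian: lowest address holds the least-significant byte.
So at ascending addresses the bytes are CC 6D 49 58 7F 5E D4 12.

CC 6D 49 58 7F 5E D4 12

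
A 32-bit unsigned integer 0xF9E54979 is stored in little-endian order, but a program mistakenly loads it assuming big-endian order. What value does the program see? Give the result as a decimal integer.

2034886137

Stored little-endian, the bytes at ascending addresses are 79 49 E5 F9.
Read back as big-endian, the last byte is least significant, giving 0x7949E5F9.
0x7949E5F9 = 2034886137.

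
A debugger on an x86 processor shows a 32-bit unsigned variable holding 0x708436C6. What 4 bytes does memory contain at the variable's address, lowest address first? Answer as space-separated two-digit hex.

Split into bytes (most-significant first): 70 84 36 C6.
Little-endian: lowest address holds the least-significant byte.
So at ascending addresses the bytes are C6 36 84 70.

C6 36 84 70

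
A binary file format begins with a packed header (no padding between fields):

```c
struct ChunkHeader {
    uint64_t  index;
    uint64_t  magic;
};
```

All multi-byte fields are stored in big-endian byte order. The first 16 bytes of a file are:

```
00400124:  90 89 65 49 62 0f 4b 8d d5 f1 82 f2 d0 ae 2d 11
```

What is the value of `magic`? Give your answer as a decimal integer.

`magic` follows `index` (8 bytes), so it starts at byte offset 8 and occupies 8 bytes.
Bytes at offsets 8..15: D5 F1 82 F2 D0 AE 2D 11.
Big-endian: lowest address holds the most-significant byte.
The bytes are already most-significant first: 0xD5F182F2D0AE2D11.
0xD5F182F2D0AE2D11 = 15416246978860690705.

15416246978860690705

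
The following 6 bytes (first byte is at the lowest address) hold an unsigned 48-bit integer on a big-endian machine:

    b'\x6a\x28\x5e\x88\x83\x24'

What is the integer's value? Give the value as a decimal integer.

In big-endian order the high byte comes first in memory.
The bytes are already most-significant first: 0x6A285E888324.
0x6A285E888324 = 116721617240868.

116721617240868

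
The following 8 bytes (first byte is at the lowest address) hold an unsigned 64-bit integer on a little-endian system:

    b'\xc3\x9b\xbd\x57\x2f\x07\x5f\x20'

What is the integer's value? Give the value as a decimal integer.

In little-endian order the low byte comes first in memory.
Reassemble most-significant byte first: 20 5F 07 2F 57 BD 9B C3 → 0x205F072F57BD9BC3.
0x205F072F57BD9BC3 = 2332591031918107587.

2332591031918107587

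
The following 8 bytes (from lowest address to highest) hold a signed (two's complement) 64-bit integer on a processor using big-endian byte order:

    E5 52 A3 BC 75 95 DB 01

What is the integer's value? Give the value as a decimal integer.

-1922294061111846143

Big-endian stores the most-significant byte at the lowest address.
The bytes are already most-significant first: 0xE552A3BC7595DB01.
Top bit is set, so as a signed 64-bit value this is 0xE552A3BC7595DB01 − 2^64 = -1922294061111846143.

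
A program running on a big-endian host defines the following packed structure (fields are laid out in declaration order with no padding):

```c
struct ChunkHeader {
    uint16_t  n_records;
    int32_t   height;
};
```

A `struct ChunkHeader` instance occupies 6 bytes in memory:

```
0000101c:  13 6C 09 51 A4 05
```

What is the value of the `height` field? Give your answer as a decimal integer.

`height` follows `n_records` (2 bytes), so it starts at byte offset 2 and occupies 4 bytes.
Bytes at offsets 2..5: 09 51 A4 05.
In big-endian order the high byte comes first in memory.
The bytes are already most-significant first: 0x0951A405.
0x0951A405 = 156345349.

156345349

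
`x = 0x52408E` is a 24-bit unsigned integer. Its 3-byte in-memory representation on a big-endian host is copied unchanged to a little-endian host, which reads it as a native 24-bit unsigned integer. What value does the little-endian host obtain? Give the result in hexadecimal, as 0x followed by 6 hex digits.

0x8E4052

Stored big-endian, the bytes at ascending addresses are 52 40 8E.
Read back as little-endian, the first byte is least significant, giving 0x8E4052.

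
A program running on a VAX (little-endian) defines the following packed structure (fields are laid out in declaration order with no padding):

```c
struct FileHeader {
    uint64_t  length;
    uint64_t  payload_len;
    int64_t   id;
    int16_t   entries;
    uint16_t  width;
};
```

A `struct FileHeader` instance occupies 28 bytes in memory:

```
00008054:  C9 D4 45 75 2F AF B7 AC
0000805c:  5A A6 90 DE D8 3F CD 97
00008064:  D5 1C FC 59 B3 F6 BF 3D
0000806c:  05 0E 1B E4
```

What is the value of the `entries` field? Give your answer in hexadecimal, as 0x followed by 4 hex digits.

0x0E05

`entries` follows `length` (8 B), `payload_len` (8 B), `id` (8 B), so it starts at offset 8 + 8 + 8 = 24 and occupies 2 bytes.
Bytes at offsets 24..25: 05 0E.
In little-endian order the low byte comes first in memory.
Reassemble most-significant byte first: 0E 05 → 0x0E05.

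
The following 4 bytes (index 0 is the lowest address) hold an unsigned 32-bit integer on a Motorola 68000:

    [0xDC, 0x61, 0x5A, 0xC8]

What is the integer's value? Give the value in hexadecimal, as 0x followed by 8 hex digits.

0xDC615AC8

In big-endian order the high byte comes first in memory.
The bytes are already most-significant first: 0xDC615AC8.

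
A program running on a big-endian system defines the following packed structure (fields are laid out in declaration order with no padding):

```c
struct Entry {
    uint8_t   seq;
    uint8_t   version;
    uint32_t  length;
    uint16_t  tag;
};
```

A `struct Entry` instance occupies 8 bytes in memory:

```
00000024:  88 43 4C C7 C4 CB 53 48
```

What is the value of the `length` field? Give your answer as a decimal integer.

`length` follows `seq` (1 B), `version` (1 B), so it starts at offset 1 + 1 = 2 and occupies 4 bytes.
Bytes at offsets 2..5: 4C C7 C4 CB.
Big-endian stores the most-significant byte at the lowest address.
The bytes are already most-significant first: 0x4CC7C4CB.
0x4CC7C4CB = 1288160459.

1288160459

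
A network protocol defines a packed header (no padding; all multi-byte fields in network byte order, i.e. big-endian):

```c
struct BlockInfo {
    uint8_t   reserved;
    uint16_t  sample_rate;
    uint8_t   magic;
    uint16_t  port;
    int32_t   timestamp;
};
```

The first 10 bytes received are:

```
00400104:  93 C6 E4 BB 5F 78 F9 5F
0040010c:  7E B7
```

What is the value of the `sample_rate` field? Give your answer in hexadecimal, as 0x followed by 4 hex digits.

`sample_rate` follows `reserved` (1 byte), so it starts at byte offset 1 and occupies 2 bytes.
Bytes at offsets 1..2: C6 E4.
Big-endian stores the most-significant byte at the lowest address.
The bytes are already most-significant first: 0xC6E4.

0xC6E4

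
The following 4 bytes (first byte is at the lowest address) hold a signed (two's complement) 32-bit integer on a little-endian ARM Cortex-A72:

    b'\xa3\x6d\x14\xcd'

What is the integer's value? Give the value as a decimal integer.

-854299229

In little-endian order the low byte comes first in memory.
Reassemble most-significant byte first: CD 14 6D A3 → 0xCD146DA3.
Top bit is set, so as a signed 32-bit value this is 0xCD146DA3 − 2^32 = -854299229.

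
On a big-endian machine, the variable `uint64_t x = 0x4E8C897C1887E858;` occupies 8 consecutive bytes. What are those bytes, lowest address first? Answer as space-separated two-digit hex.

Split into bytes (most-significant first): 4E 8C 89 7C 18 87 E8 58.
Big-endian stores the most-significant byte at the lowest address.
So the memory order matches the most-significant-first order: 4E 8C 89 7C 18 87 E8 58.

4E 8C 89 7C 18 87 E8 58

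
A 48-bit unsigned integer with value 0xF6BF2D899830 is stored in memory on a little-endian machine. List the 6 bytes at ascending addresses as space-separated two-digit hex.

Split into bytes (most-significant first): F6 BF 2D 89 98 30.
Little-endian stores the least-significant byte at the lowest address.
So at ascending addresses the bytes are 30 98 89 2D BF F6.

30 98 89 2D BF F6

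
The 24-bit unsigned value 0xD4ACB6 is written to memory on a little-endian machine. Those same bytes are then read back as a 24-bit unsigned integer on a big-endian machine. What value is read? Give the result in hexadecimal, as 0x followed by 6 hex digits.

Stored little-endian, the bytes at ascending addresses are B6 AC D4.
Read back as big-endian, the last byte is least significant, giving 0xB6ACD4.

0xB6ACD4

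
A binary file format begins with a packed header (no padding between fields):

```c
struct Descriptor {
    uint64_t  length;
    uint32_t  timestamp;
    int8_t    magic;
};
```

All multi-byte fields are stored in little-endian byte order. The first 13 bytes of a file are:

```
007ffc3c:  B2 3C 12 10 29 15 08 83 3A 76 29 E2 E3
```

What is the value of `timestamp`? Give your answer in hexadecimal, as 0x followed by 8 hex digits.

`timestamp` follows `length` (8 bytes), so it starts at byte offset 8 and occupies 4 bytes.
Bytes at offsets 8..11: 3A 76 29 E2.
Little-endian stores the least-significant byte at the lowest address.
Reassemble most-significant byte first: E2 29 76 3A → 0xE229763A.

0xE229763A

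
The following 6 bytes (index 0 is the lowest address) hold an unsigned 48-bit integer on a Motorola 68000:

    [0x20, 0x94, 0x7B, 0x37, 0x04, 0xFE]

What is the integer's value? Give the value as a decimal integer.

35822094451966

In big-endian order the high byte comes first in memory.
The bytes are already most-significant first: 0x20947B3704FE.
0x20947B3704FE = 35822094451966.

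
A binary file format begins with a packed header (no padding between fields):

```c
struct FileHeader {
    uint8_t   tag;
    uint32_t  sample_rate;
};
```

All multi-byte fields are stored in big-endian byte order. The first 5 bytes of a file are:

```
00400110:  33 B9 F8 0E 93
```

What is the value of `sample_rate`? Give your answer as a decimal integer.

`sample_rate` follows `tag` (1 byte), so it starts at byte offset 1 and occupies 4 bytes.
Bytes at offsets 1..4: B9 F8 0E 93.
Big-endian stores the most-significant byte at the lowest address.
The bytes are already most-significant first: 0xB9F80E93.
0xB9F80E93 = 3120041619.

3120041619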